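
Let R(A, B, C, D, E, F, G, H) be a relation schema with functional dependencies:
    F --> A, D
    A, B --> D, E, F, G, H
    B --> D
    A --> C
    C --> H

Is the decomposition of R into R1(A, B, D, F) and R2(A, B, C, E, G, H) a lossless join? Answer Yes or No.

Yes

Common attributes: {A, B}; their closure is {A, B, C, D, E, F, G, H}.
This includes all of R1, so the common attributes are a superkey of R1 — the join is lossless.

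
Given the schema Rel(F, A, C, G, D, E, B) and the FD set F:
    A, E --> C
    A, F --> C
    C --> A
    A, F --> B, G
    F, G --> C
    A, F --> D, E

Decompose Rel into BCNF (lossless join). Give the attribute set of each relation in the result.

Candidate keys of the original relation: {A, F}, {C, F}, {F, G}.
In {A, B, C, D, E, F, G}, {A, E} is not a superkey ({A, E}⁺ restricted to this set is {A, C, E}), so split on A, E --> C into {A, C, E} and {A, B, D, E, F, G}.
In {A, C, E}, {C} is not a superkey ({C}⁺ restricted to this set is {A, C}), so split on C --> A into {A, C} and {C, E}.
{A, C} is in BCNF.
{C, E} is in BCNF.
{A, B, D, E, F, G} is in BCNF.

{A, B, D, E, F, G}; {A, C}; {C, E}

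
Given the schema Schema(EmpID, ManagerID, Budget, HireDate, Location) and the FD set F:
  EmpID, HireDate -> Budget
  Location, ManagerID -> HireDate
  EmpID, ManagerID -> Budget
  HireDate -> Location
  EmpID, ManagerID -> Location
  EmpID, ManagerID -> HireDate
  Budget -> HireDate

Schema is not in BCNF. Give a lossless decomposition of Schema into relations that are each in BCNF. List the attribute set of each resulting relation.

{Budget, EmpID}; {Budget, HireDate}; {EmpID, HireDate, ManagerID}; {HireDate, Location}

Candidate key of the original relation: {EmpID, ManagerID}.
In {Budget, EmpID, HireDate, Location, ManagerID}, {EmpID, HireDate} is not a superkey ({EmpID, HireDate}⁺ restricted to this set is {Budget, EmpID, HireDate, Location}), so split on EmpID, HireDate -> Budget, Location into {Budget, EmpID, HireDate, Location} and {EmpID, HireDate, ManagerID}.
In {Budget, EmpID, HireDate, Location}, {HireDate} is not a superkey ({HireDate}⁺ restricted to this set is {HireDate, Location}), so split on HireDate -> Location into {HireDate, Location} and {Budget, EmpID, HireDate}.
{HireDate, Location}: every determinant is a superkey — BCNF.
In {Budget, EmpID, HireDate}, {Budget} is not a superkey ({Budget}⁺ restricted to this set is {Budget, HireDate}), so split on Budget -> HireDate into {Budget, HireDate} and {Budget, EmpID}.
{Budget, HireDate}: every determinant is a superkey — BCNF.
{Budget, EmpID}: every determinant is a superkey — BCNF.
{EmpID, HireDate, ManagerID}: every determinant is a superkey — BCNF.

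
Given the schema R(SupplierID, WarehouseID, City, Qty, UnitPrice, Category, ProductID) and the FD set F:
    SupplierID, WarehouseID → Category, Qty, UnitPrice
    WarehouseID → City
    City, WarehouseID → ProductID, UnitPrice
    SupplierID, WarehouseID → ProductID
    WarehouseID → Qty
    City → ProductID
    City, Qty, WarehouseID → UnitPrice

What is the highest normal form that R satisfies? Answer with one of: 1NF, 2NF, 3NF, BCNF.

1NF

Candidate key: {SupplierID, WarehouseID}. Prime attributes: {SupplierID, WarehouseID}.
WarehouseID → City breaks BCNF: {WarehouseID}⁺ = {City, ProductID, Qty, UnitPrice, WarehouseID}, so {WarehouseID} is not a superkey.
WarehouseID → City has non-prime {City} on the right and a non-superkey on the left, so 3NF fails.
Since {WarehouseID} ⊂ {SupplierID, WarehouseID} and {WarehouseID}⁺ ⊇ {City, ProductID, Qty, UnitPrice} with {City, ProductID, Qty, UnitPrice} non-prime, there is a partial dependency; 2NF fails.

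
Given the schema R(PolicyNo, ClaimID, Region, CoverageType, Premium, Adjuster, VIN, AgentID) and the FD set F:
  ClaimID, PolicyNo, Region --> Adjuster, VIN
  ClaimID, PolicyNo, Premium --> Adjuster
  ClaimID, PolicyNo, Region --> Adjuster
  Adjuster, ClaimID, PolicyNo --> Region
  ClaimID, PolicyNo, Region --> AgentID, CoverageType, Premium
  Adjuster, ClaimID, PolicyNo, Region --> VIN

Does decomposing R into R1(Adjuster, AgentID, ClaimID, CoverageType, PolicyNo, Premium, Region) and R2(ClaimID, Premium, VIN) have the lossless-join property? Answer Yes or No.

The shared attributes are {ClaimID, Premium} and {ClaimID, Premium}⁺ = {ClaimID, Premium}.
Neither R1 nor R2 is contained in that closure, so the decomposition is lossy.

No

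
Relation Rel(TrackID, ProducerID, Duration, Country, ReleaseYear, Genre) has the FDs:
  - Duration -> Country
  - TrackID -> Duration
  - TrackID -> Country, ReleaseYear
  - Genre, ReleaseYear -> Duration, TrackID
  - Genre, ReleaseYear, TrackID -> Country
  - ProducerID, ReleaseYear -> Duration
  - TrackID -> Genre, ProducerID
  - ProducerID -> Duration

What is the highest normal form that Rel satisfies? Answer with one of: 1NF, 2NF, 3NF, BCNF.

Candidate keys: {Genre, ReleaseYear}, {TrackID}. Prime attributes: {Genre, ReleaseYear, TrackID}.
For Duration -> Country we have {Duration}⁺ = {Country, Duration}; {Duration} is not a superkey, so BCNF fails.
Duration -> Country has non-prime {Country} on the right and a non-superkey on the left, so 3NF fails.
No proper subset of a key has a non-prime attribute in its closure, so there is no partial dependency; 2NF holds.

2NF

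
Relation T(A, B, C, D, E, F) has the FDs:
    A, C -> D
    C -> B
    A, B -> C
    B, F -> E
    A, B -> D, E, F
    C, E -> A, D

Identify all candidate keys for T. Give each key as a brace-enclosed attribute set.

Closure of {A, B} is {A, B, C, D, E, F}, the whole schema; {A, B} is a candidate key.
Closure of {A, C} is {A, B, C, D, E, F}, the whole schema; {A, C} is a candidate key.
Closure of {C, E} is {A, B, C, D, E, F}, the whole schema; {C, E} is a candidate key.
Closure of {C, F} is {A, B, C, D, E, F}, the whole schema; {C, F} is a candidate key.
These are minimal and exhaustive — every other superkey contains one of them.

{A, B}, {A, C}, {C, E}, {C, F}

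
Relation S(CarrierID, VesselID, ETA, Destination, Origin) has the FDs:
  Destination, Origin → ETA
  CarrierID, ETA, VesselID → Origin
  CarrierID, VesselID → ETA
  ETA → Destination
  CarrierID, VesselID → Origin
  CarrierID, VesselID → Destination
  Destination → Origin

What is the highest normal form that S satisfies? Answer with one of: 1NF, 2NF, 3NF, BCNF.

Candidate key: {CarrierID, VesselID}. Prime attributes: {CarrierID, VesselID}.
Destination, Origin → ETA breaks BCNF: {Destination, Origin}⁺ = {Destination, ETA, Origin}, so {Destination, Origin} is not a superkey.
Destination, Origin → ETA determines the non-prime attribute {ETA} from a non-superkey — 3NF is violated.
No non-prime attribute depends on a proper subset of any candidate key, so 2NF holds.

2NF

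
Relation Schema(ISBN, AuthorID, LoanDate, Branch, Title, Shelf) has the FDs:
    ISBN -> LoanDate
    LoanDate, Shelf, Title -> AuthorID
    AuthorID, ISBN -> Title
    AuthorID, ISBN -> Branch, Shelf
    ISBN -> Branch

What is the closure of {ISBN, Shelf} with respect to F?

Start with {ISBN, Shelf}.
ISBN -> LoanDate applies; add {LoanDate} → now {ISBN, LoanDate, Shelf}.
ISBN -> Branch applies; add {Branch} → now {Branch, ISBN, LoanDate, Shelf}.
No further FD applies.

{Branch, ISBN, LoanDate, Shelf}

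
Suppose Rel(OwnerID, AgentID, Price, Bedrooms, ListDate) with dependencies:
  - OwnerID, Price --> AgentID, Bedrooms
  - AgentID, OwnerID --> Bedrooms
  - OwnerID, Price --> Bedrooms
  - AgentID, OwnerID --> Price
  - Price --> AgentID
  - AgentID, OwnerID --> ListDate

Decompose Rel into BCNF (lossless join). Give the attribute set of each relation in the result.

{AgentID, Price}; {Bedrooms, ListDate, OwnerID, Price}

Candidate keys of the original relation: {AgentID, OwnerID}, {OwnerID, Price}.
Within {AgentID, Bedrooms, ListDate, OwnerID, Price}: {Price}⁺ ∩ {AgentID, Bedrooms, ListDate, OwnerID, Price} = {AgentID, Price}, not the whole set, so Price --> AgentID violates BCNF; decompose into {AgentID, Price} and {Bedrooms, ListDate, OwnerID, Price}.
{AgentID, Price} has no BCNF violation.
{Bedrooms, ListDate, OwnerID, Price} has no BCNF violation.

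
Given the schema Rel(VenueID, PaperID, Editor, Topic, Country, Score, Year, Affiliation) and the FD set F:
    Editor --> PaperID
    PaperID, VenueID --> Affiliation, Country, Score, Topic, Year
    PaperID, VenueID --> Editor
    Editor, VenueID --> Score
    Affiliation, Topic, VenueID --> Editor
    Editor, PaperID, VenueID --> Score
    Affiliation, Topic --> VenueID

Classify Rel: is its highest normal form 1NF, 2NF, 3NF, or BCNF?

3NF

Candidate keys: {Affiliation, Topic}, {Editor, VenueID}, {PaperID, VenueID}. Prime attributes: {Affiliation, Editor, PaperID, Topic, VenueID}.
Editor --> PaperID: {Editor}⁺ = {Editor, PaperID}, which is not all of the attributes, so the left side is not a superkey — BCNF is violated.
Its right-hand attributes {PaperID} are all prime, as are those of every other non-superkey FD — the relation is in 3NF.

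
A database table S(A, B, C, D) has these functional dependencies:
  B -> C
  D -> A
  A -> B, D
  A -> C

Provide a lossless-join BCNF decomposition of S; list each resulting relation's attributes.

{A, B, D}; {B, C}

Candidate keys of the original relation: {A}, {D}.
Within {A, B, C, D}: {B}⁺ ∩ {A, B, C, D} = {B, C}, not the whole set, so B -> C violates BCNF; decompose into {B, C} and {A, B, D}.
{B, C} is in BCNF.
{A, B, D} is in BCNF.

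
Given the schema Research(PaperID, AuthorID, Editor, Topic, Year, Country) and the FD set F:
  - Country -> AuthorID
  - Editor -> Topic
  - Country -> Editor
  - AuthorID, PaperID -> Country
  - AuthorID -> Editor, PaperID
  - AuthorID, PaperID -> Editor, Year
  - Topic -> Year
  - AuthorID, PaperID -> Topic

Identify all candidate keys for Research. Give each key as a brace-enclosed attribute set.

{AuthorID}⁺ = {AuthorID, Country, Editor, PaperID, Topic, Year}, which is every attribute, so {AuthorID} is a candidate key.
{Country}⁺ = {AuthorID, Country, Editor, PaperID, Topic, Year}, which is every attribute, so {Country} is a candidate key.
These are minimal and exhaustive — every other superkey contains one of them.

{AuthorID}, {Country}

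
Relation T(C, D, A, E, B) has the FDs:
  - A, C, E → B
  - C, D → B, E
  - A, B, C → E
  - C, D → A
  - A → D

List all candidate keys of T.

{A, C}, {C, D}

{C} never appears on the right of any FD, so every key must include it.
{A, C}⁺ = {A, B, C, D, E}, which is every attribute, so {A, C} is a candidate key.
{C, D}⁺ = {A, B, C, D, E}, which is every attribute, so {C, D} is a candidate key.
No proper subset of any of these is a key, and no other minimal superkey exists.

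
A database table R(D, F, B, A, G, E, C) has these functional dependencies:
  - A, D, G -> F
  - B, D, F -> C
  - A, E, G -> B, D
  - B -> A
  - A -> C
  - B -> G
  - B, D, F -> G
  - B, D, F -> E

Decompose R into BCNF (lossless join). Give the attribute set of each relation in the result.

Candidate keys of the original relation: {A, E, G}, {B, D}, {B, E}.
Within {A, B, C, D, E, F, G}: {A, D, G}⁺ ∩ {A, B, C, D, E, F, G} = {A, C, D, F, G}, not the whole set, so A, D, G -> C, F violates BCNF; decompose into {A, C, D, F, G} and {A, B, D, E, G}.
Within {A, C, D, F, G}: {A}⁺ ∩ {A, C, D, F, G} = {A, C}, not the whole set, so A -> C violates BCNF; decompose into {A, C} and {A, D, F, G}.
{A, C} is in BCNF.
{A, D, F, G} is in BCNF.
Within {A, B, D, E, G}: {B}⁺ ∩ {A, B, D, E, G} = {A, B, G}, not the whole set, so B -> A, G violates BCNF; decompose into {A, B, G} and {B, D, E}.
{A, B, G} is in BCNF.
{B, D, E} is in BCNF.

{A, B, G}; {A, C}; {A, D, F, G}; {B, D, E}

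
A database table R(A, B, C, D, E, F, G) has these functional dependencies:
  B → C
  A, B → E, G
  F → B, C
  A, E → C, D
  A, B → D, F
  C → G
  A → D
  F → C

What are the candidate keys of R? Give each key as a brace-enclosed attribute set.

{A, B}, {A, F}

Attributes never on any right-hand side: {A} — every candidate key must contain it.
Closure of {A, B} is {A, B, C, D, E, F, G}, the whole schema; {A, B} is a candidate key.
Closure of {A, F} is {A, B, C, D, E, F, G}, the whole schema; {A, F} is a candidate key.
No proper subset of any of these is a key, and no other minimal superkey exists.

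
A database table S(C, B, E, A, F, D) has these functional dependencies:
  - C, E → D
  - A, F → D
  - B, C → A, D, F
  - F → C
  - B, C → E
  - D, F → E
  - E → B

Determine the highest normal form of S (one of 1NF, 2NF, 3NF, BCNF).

Candidate keys: {A, F}, {B, C}, {B, F}, {C, E}, {D, F}, {E, F}. Prime attributes: {A, B, C, D, E, F}.
F → C breaks BCNF: {F}⁺ = {C, F}, so {F} is not a superkey.
But every attribute on its right side ({C}) is prime, and the same holds for every other non-superkey FD, so 3NF still holds.

3NF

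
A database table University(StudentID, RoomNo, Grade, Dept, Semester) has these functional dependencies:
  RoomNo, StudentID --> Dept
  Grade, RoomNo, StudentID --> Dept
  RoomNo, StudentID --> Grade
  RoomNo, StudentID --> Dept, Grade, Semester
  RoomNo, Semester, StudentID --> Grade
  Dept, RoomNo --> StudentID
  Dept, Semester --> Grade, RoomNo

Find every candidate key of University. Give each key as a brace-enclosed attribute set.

{Dept, RoomNo}⁺ = {Dept, Grade, RoomNo, Semester, StudentID} — all of the relation — so {Dept, RoomNo} is a candidate key.
{Dept, Semester}⁺ = {Dept, Grade, RoomNo, Semester, StudentID} — all of the relation — so {Dept, Semester} is a candidate key.
{RoomNo, StudentID}⁺ = {Dept, Grade, RoomNo, Semester, StudentID} — all of the relation — so {RoomNo, StudentID} is a candidate key.
These are minimal and exhaustive — every other superkey contains one of them.

{Dept, RoomNo}, {Dept, Semester}, {RoomNo, StudentID}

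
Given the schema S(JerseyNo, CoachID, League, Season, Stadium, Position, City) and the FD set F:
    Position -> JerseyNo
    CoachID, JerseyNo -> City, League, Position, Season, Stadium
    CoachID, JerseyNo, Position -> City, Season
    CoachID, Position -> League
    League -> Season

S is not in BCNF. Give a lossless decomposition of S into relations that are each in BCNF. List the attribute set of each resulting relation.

Candidate keys of the original relation: {CoachID, JerseyNo}, {CoachID, Position}.
In {City, CoachID, JerseyNo, League, Position, Season, Stadium}, {Position} is not a superkey ({Position}⁺ restricted to this set is {JerseyNo, Position}), so split on Position -> JerseyNo into {JerseyNo, Position} and {City, CoachID, League, Position, Season, Stadium}.
{JerseyNo, Position} is in BCNF.
In {City, CoachID, League, Position, Season, Stadium}, {League} is not a superkey ({League}⁺ restricted to this set is {League, Season}), so split on League -> Season into {League, Season} and {City, CoachID, League, Position, Stadium}.
{League, Season} is in BCNF.
{City, CoachID, League, Position, Stadium} is in BCNF.

{City, CoachID, League, Position, Stadium}; {JerseyNo, Position}; {League, Season}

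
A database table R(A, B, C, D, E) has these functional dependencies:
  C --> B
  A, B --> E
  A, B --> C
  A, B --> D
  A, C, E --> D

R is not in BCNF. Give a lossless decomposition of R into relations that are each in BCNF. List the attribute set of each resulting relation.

Candidate keys of the original relation: {A, B}, {A, C}.
Within {A, B, C, D, E}: {C}⁺ ∩ {A, B, C, D, E} = {B, C}, not the whole set, so C --> B violates BCNF; decompose into {B, C} and {A, C, D, E}.
{B, C} is in BCNF.
{A, C, D, E} is in BCNF.

{A, C, D, E}; {B, C}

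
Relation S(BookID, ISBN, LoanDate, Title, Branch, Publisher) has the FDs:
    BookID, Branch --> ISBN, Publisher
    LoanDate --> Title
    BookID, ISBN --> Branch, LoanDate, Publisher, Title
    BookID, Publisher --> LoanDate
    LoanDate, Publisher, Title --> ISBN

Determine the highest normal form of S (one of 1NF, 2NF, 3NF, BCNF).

2NF

Candidate keys: {BookID, Branch}, {BookID, ISBN}, {BookID, Publisher}. Prime attributes: {BookID, Branch, ISBN, Publisher}.
For LoanDate --> Title we have {LoanDate}⁺ = {LoanDate, Title}; {LoanDate} is not a superkey, so BCNF fails.
Because {Title} is non-prime and the left side of LoanDate --> Title is not a superkey, the relation is not in 3NF.
Checking every proper subset of each key, none determines a non-prime attribute — 2NF is satisfied.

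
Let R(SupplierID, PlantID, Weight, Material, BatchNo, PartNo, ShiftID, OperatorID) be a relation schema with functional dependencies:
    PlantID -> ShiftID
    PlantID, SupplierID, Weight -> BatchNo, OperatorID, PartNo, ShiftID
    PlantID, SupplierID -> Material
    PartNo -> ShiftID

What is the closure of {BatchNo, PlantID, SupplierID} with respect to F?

Start with {BatchNo, PlantID, SupplierID}.
PlantID -> ShiftID applies; add {ShiftID} → now {BatchNo, PlantID, ShiftID, SupplierID}.
PlantID, SupplierID -> Material applies; add {Material} → now {BatchNo, Material, PlantID, ShiftID, SupplierID}.
No further FD applies.

{BatchNo, Material, PlantID, ShiftID, SupplierID}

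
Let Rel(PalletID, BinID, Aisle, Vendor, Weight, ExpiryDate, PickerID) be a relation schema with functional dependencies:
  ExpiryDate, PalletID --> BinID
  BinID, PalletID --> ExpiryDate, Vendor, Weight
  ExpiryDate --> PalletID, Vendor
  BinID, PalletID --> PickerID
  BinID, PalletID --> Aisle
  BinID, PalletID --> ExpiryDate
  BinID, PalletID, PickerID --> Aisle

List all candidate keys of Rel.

{ExpiryDate}⁺ = {Aisle, BinID, ExpiryDate, PalletID, PickerID, Vendor, Weight} — all of the relation — so {ExpiryDate} is a candidate key.
{BinID, PalletID}⁺ = {Aisle, BinID, ExpiryDate, PalletID, PickerID, Vendor, Weight} — all of the relation — so {BinID, PalletID} is a candidate key.
These are minimal and exhaustive — every other superkey contains one of them.

{BinID, PalletID}, {ExpiryDate}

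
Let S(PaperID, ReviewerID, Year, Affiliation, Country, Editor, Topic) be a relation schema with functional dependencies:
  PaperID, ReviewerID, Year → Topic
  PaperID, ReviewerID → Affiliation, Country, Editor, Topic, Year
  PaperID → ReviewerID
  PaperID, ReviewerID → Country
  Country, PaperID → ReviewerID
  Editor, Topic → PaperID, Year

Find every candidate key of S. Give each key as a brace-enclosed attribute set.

{PaperID}⁺ = {Affiliation, Country, Editor, PaperID, ReviewerID, Topic, Year} — all of the relation — so {PaperID} is a candidate key.
{Editor, Topic}⁺ = {Affiliation, Country, Editor, PaperID, ReviewerID, Topic, Year} — all of the relation — so {Editor, Topic} is a candidate key.
Any other superkey properly contains one of these, so there are no further candidate keys.

{Editor, Topic}, {PaperID}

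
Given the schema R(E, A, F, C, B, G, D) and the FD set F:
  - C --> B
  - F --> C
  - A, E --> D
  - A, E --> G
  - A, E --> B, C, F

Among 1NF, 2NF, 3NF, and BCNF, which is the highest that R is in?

Candidate key: {A, E}. Prime attributes: {A, E}.
C --> B breaks BCNF: {C}⁺ = {B, C}, so {C} is not a superkey.
Because {B} is non-prime and the left side of C --> B is not a superkey, the relation is not in 3NF.
No proper subset of a key has a non-prime attribute in its closure, so there is no partial dependency; 2NF holds.

2NF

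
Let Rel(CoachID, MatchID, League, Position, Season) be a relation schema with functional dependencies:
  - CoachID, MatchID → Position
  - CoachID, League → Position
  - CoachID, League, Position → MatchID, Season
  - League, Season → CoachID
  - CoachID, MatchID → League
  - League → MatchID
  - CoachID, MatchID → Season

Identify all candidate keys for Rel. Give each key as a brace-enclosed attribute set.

{CoachID, League}⁺ = {CoachID, League, MatchID, Position, Season} — all of the relation — so {CoachID, League} is a candidate key.
{CoachID, MatchID}⁺ = {CoachID, League, MatchID, Position, Season} — all of the relation — so {CoachID, MatchID} is a candidate key.
{League, Season}⁺ = {CoachID, League, MatchID, Position, Season} — all of the relation — so {League, Season} is a candidate key.
Any other superkey properly contains one of these, so there are no further candidate keys.

{CoachID, League}, {CoachID, MatchID}, {League, Season}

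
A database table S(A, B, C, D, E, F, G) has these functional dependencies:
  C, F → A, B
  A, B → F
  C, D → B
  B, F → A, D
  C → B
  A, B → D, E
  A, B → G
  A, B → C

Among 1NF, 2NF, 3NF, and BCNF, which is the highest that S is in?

Candidate keys: {A, B}, {A, C}, {B, F}, {C, F}. Prime attributes: {A, B, C, F}.
C, D → B breaks BCNF: {C, D}⁺ = {B, C, D}, so {C, D} is not a superkey.
Since {B} ⊆ prime attributes and every other non-superkey FD also has a prime right side, the schema is in 3NF.

3NF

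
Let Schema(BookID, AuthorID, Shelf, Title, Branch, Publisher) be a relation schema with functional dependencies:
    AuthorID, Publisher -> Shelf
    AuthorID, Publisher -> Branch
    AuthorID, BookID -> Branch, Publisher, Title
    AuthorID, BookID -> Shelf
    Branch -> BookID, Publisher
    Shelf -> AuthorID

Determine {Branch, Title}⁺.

{BookID, Branch, Publisher, Title}

Start with {Branch, Title}.
Branch -> BookID, Publisher applies; add {BookID, Publisher} → now {BookID, Branch, Publisher, Title}.
No further FD applies.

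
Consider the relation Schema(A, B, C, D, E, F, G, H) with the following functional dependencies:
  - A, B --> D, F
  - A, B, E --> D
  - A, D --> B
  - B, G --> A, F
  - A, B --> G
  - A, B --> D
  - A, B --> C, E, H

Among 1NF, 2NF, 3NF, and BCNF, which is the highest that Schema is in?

Candidate keys: {A, B}, {A, D}, {B, G}. Prime attributes: {A, B, D, G}.
Every FD has a superkey on the left, so the relation is in BCNF.

BCNF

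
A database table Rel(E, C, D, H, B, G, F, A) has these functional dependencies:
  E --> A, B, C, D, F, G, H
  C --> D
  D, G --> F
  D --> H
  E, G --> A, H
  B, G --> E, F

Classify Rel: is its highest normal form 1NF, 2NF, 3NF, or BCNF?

2NF

Candidate keys: {B, G}, {E}. Prime attributes: {B, E, G}.
For C --> D we have {C}⁺ = {C, D, H}; {C} is not a superkey, so BCNF fails.
C --> D has non-prime {D} on the right and a non-superkey on the left, so 3NF fails.
No non-prime attribute depends on a proper subset of any candidate key, so 2NF holds.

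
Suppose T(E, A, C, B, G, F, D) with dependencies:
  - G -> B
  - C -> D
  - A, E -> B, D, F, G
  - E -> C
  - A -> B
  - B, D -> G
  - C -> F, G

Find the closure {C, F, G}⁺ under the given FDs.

{B, C, D, F, G}

Start with {C, F, G}.
G -> B applies; add {B} → now {B, C, F, G}.
C -> D applies; add {D} → now {B, C, D, F, G}.
No further FD applies.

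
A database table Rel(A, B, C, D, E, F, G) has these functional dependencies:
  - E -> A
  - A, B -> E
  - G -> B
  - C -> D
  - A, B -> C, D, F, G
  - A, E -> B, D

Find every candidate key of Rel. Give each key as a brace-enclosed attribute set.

{E} is a candidate key since {E}⁺ = {A, B, C, D, E, F, G} covers every attribute.
{A, B} is a candidate key since {A, B}⁺ = {A, B, C, D, E, F, G} covers every attribute.
{A, G} is a candidate key since {A, G}⁺ = {A, B, C, D, E, F, G} covers every attribute.
Any other superkey properly contains one of these, so there are no further candidate keys.

{A, B}, {A, G}, {E}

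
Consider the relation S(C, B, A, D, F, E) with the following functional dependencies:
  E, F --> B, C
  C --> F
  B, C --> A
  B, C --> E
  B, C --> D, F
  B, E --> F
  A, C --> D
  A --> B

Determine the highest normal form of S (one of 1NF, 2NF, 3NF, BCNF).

Candidate keys: {A, C}, {A, E}, {B, C}, {B, E}, {C, E}, {E, F}. Prime attributes: {A, B, C, E, F}.
C --> F: {C}⁺ = {C, F}, which is not all of the attributes, so the left side is not a superkey — BCNF is violated.
Its right-hand attributes {F} are all prime, as are those of every other non-superkey FD — the relation is in 3NF.

3NF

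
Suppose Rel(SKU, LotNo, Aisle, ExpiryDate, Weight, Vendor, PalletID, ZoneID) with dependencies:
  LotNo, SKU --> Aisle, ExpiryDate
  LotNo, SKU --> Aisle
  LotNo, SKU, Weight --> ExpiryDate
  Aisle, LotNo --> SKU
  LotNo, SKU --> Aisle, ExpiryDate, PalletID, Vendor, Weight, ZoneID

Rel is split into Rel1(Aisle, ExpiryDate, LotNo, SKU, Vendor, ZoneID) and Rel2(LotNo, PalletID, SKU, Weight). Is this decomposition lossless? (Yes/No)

Rel1 ∩ Rel2 = {LotNo, SKU}; its closure under F is {Aisle, ExpiryDate, LotNo, PalletID, SKU, Vendor, Weight, ZoneID}.
Rel1 is contained in that closure, so Rel1 ∩ Rel2 --> Rel1 holds and the join is lossless.

Yes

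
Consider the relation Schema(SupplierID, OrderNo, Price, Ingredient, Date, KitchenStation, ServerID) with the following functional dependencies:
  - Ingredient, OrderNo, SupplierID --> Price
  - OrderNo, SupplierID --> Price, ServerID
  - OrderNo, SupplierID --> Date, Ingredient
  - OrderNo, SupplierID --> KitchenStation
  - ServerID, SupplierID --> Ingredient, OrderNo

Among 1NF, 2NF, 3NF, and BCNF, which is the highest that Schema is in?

BCNF

Candidate keys: {OrderNo, SupplierID}, {ServerID, SupplierID}. Prime attributes: {OrderNo, ServerID, SupplierID}.
Every FD has a superkey on the left, so the relation is in BCNF.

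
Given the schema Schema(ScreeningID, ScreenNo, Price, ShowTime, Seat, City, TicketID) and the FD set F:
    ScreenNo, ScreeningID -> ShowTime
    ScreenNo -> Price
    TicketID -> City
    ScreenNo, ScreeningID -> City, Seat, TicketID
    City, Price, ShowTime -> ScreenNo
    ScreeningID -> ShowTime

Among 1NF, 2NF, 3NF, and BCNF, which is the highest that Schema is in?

Candidate keys: {City, Price, ScreeningID}, {Price, ScreeningID, TicketID}, {ScreenNo, ScreeningID}. Prime attributes: {City, Price, ScreenNo, ScreeningID, TicketID}.
ScreenNo -> Price breaks BCNF: {ScreenNo}⁺ = {Price, ScreenNo}, so {ScreenNo} is not a superkey.
ScreeningID -> ShowTime has non-prime {ShowTime} on the right and a non-superkey on the left, so 3NF fails.
The proper key subset {ScreeningID} of {ScreenNo, ScreeningID} determines non-prime {ShowTime}, so the relation is not even in 2NF.

1NF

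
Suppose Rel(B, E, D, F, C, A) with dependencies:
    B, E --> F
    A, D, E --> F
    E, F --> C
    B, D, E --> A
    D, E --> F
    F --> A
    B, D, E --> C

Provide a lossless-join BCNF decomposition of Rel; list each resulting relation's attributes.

Candidate key of the original relation: {B, D, E}.
In {A, B, C, D, E, F}, {B, E} is not a superkey ({B, E}⁺ restricted to this set is {A, B, C, E, F}), so split on B, E --> A, C, F into {A, B, C, E, F} and {B, D, E}.
In {A, B, C, E, F}, {E, F} is not a superkey ({E, F}⁺ restricted to this set is {A, C, E, F}), so split on E, F --> A, C into {A, C, E, F} and {B, E, F}.
In {A, C, E, F}, {F} is not a superkey ({F}⁺ restricted to this set is {A, F}), so split on F --> A into {A, F} and {C, E, F}.
{A, F} has no BCNF violation.
{C, E, F} has no BCNF violation.
{B, E, F} has no BCNF violation.
{B, D, E} has no BCNF violation.

{A, F}; {B, D, E}; {B, E, F}; {C, E, F}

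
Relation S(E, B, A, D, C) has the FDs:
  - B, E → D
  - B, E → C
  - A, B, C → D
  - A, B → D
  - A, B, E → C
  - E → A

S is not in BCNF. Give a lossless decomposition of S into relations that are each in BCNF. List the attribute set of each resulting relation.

{A, B, C}; {A, B, D}; {A, E}; {B, C, E}

Candidate key of the original relation: {B, E}.
{A, B, C, D, E}: {A, B, C} determines {A, B, C, D} here but is not a superkey — split on A, B, C → D, giving {A, B, C, D} and {A, B, C, E}.
{A, B, C, D}: {A, B} determines {A, B, D} here but is not a superkey — split on A, B → D, giving {A, B, D} and {A, B, C}.
{A, B, D} has no BCNF violation.
{A, B, C} has no BCNF violation.
{A, B, C, E}: {E} determines {A, E} here but is not a superkey — split on E → A, giving {A, E} and {B, C, E}.
{A, E} has no BCNF violation.
{B, C, E} has no BCNF violation.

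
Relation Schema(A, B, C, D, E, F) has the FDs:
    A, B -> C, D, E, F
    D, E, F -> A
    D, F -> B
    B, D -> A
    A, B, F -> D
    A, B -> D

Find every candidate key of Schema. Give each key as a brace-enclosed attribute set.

{A, B}, {B, D}, {D, F}

{A, B} is a candidate key since {A, B}⁺ = {A, B, C, D, E, F} covers every attribute.
{B, D} is a candidate key since {B, D}⁺ = {A, B, C, D, E, F} covers every attribute.
{D, F} is a candidate key since {D, F}⁺ = {A, B, C, D, E, F} covers every attribute.
These are minimal and exhaustive — every other superkey contains one of them.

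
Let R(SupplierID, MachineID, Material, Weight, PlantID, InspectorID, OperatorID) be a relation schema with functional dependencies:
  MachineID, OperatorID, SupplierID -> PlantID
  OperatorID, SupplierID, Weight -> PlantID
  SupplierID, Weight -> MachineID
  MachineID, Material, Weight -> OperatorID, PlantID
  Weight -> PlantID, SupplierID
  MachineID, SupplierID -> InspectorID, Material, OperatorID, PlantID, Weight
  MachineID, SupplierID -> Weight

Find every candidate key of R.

{MachineID, SupplierID}, {Weight}

Closure of {Weight} is {InspectorID, MachineID, Material, OperatorID, PlantID, SupplierID, Weight}, the whole schema; {Weight} is a candidate key.
Closure of {MachineID, SupplierID} is {InspectorID, MachineID, Material, OperatorID, PlantID, SupplierID, Weight}, the whole schema; {MachineID, SupplierID} is a candidate key.
These are minimal and exhaustive — every other superkey contains one of them.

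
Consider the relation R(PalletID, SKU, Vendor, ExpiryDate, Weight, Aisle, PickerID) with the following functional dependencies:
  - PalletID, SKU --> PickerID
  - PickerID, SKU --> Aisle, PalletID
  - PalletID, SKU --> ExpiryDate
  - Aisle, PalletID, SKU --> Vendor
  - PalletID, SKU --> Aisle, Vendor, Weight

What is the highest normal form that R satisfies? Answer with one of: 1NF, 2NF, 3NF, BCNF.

BCNF

Candidate keys: {PalletID, SKU}, {PickerID, SKU}. Prime attributes: {PalletID, PickerID, SKU}.
The left-hand side of every FD is a superkey, so BCNF is satisfied.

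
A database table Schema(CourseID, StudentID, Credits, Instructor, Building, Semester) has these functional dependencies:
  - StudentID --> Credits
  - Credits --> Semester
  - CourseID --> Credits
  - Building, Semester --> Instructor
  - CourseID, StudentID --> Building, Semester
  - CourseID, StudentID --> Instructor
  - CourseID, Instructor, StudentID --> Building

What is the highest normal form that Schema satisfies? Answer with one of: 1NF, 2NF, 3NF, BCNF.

1NF

Candidate key: {CourseID, StudentID}. Prime attributes: {CourseID, StudentID}.
For StudentID --> Credits we have {StudentID}⁺ = {Credits, Semester, StudentID}; {StudentID} is not a superkey, so BCNF fails.
Because {Credits} is non-prime and the left side of StudentID --> Credits is not a superkey, the relation is not in 3NF.
{CourseID} is a proper subset of the key {CourseID, StudentID}, and {CourseID}⁺ contains the non-prime attributes {Credits, Semester} — a partial dependency, so 2NF is violated.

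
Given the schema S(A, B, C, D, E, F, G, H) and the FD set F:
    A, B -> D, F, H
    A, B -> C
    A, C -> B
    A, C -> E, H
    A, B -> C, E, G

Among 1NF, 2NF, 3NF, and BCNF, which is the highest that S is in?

BCNF

Candidate keys: {A, B}, {A, C}. Prime attributes: {A, B, C}.
Every FD has a superkey on the left, so the relation is in BCNF.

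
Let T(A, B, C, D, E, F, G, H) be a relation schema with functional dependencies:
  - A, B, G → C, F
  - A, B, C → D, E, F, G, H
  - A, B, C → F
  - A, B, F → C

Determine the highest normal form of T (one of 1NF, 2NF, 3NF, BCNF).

Candidate keys: {A, B, C}, {A, B, F}, {A, B, G}. Prime attributes: {A, B, C, F, G}.
Every FD has a superkey on the left, so the relation is in BCNF.

BCNF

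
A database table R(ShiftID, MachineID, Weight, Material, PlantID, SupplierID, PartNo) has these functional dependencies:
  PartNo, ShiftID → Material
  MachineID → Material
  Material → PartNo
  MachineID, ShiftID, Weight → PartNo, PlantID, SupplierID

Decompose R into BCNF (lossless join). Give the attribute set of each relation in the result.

Candidate key of the original relation: {MachineID, ShiftID, Weight}.
{MachineID, Material, PartNo, PlantID, ShiftID, SupplierID, Weight}: {PartNo, ShiftID} determines {Material, PartNo, ShiftID} here but is not a superkey — split on PartNo, ShiftID → Material, giving {Material, PartNo, ShiftID} and {MachineID, PartNo, PlantID, ShiftID, SupplierID, Weight}.
{Material, PartNo, ShiftID}: {Material} determines {Material, PartNo} here but is not a superkey — split on Material → PartNo, giving {Material, PartNo} and {Material, ShiftID}.
{Material, PartNo} has no BCNF violation.
{Material, ShiftID} has no BCNF violation.
{MachineID, PartNo, PlantID, ShiftID, SupplierID, Weight}: {MachineID} determines {MachineID, PartNo} here but is not a superkey — split on MachineID → PartNo, giving {MachineID, PartNo} and {MachineID, PlantID, ShiftID, SupplierID, Weight}.
{MachineID, PartNo} has no BCNF violation.
{MachineID, PlantID, ShiftID, SupplierID, Weight} has no BCNF violation.

{MachineID, PartNo}; {MachineID, PlantID, ShiftID, SupplierID, Weight}; {Material, PartNo}; {Material, ShiftID}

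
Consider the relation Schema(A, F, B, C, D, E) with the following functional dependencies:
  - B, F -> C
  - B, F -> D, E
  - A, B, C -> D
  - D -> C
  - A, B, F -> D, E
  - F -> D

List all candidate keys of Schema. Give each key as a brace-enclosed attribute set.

{A, B, F} never appear on the right of any FD, so every key must include all of them.
{A, B, F} is a candidate key since {A, B, F}⁺ = {A, B, C, D, E, F} covers every attribute.
Every other attribute set either contains this one or has a smaller closure.

{A, B, F}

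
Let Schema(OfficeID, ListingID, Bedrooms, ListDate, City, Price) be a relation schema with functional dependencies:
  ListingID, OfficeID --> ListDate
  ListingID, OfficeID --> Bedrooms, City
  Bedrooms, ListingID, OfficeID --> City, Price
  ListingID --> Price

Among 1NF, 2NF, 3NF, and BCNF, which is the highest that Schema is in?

Candidate key: {ListingID, OfficeID}. Prime attributes: {ListingID, OfficeID}.
ListingID --> Price breaks BCNF: {ListingID}⁺ = {ListingID, Price}, so {ListingID} is not a superkey.
ListingID --> Price has non-prime {Price} on the right and a non-superkey on the left, so 3NF fails.
The proper key subset {ListingID} of {ListingID, OfficeID} determines non-prime {Price}, so the relation is not even in 2NF.

1NF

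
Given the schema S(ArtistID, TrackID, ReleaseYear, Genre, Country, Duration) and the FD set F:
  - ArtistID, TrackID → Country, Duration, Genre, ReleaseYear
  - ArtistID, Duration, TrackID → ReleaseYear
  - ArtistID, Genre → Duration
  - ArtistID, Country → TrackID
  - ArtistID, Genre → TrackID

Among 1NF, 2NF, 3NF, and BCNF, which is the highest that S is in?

Candidate keys: {ArtistID, Country}, {ArtistID, Genre}, {ArtistID, TrackID}. Prime attributes: {ArtistID, Country, Genre, TrackID}.
Every FD has a superkey on the left, so the relation is in BCNF.

BCNF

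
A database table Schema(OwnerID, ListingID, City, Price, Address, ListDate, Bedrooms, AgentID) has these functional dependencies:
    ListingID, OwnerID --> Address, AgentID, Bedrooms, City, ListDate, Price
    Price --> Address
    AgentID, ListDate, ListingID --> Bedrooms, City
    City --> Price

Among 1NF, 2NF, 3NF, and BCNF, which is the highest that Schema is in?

Candidate key: {ListingID, OwnerID}. Prime attributes: {ListingID, OwnerID}.
Price --> Address: {Price}⁺ = {Address, Price}, which is not all of the attributes, so the left side is not a superkey — BCNF is violated.
Price --> Address has non-prime {Address} on the right and a non-superkey on the left, so 3NF fails.
No non-prime attribute depends on a proper subset of any candidate key, so 2NF holds.

2NF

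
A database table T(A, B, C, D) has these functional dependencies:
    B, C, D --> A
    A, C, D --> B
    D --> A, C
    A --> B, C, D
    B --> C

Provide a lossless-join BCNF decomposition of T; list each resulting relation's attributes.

{A, B, D}; {B, C}

Candidate keys of the original relation: {A}, {D}.
In {A, B, C, D}, {B} is not a superkey ({B}⁺ restricted to this set is {B, C}), so split on B --> C into {B, C} and {A, B, D}.
{B, C} is in BCNF.
{A, B, D} is in BCNF.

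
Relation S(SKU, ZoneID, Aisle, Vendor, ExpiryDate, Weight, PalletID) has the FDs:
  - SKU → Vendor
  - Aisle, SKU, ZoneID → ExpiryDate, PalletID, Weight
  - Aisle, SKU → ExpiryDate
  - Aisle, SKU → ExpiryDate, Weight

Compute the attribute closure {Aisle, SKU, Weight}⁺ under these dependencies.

{Aisle, ExpiryDate, SKU, Vendor, Weight}

Start with {Aisle, SKU, Weight}.
SKU → Vendor applies; add {Vendor} → now {Aisle, SKU, Vendor, Weight}.
Aisle, SKU → ExpiryDate applies; add {ExpiryDate} → now {Aisle, ExpiryDate, SKU, Vendor, Weight}.
No further FD applies.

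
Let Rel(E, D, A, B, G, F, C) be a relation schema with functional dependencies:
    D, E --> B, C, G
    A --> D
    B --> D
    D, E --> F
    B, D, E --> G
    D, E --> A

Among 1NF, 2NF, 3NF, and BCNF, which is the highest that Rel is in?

3NF

Candidate keys: {A, E}, {B, E}, {D, E}. Prime attributes: {A, B, D, E}.
A --> D: {A}⁺ = {A, D}, which is not all of the attributes, so the left side is not a superkey — BCNF is violated.
But every attribute on its right side ({D}) is prime, and the same holds for every other non-superkey FD, so 3NF still holds.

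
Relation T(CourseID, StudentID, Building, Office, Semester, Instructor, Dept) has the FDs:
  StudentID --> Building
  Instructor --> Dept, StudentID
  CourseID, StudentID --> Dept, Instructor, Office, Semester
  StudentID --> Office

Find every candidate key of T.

{CourseID, Instructor}, {CourseID, StudentID}

{CourseID} never appears on the right of any FD, so every key must include it.
{CourseID, Instructor}⁺ = {Building, CourseID, Dept, Instructor, Office, Semester, StudentID} — all of the relation — so {CourseID, Instructor} is a candidate key.
{CourseID, StudentID}⁺ = {Building, CourseID, Dept, Instructor, Office, Semester, StudentID} — all of the relation — so {CourseID, StudentID} is a candidate key.
Any other superkey properly contains one of these, so there are no further candidate keys.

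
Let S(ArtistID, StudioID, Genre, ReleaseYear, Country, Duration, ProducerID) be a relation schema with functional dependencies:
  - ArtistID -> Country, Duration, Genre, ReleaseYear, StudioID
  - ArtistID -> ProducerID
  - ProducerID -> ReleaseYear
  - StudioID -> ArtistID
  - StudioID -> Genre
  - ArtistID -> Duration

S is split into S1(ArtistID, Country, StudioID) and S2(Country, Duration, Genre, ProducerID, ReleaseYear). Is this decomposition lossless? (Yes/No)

The shared attributes are {Country} and {Country}⁺ = {Country}.
Neither S1 nor S2 is contained in that closure, so the decomposition is lossy.

No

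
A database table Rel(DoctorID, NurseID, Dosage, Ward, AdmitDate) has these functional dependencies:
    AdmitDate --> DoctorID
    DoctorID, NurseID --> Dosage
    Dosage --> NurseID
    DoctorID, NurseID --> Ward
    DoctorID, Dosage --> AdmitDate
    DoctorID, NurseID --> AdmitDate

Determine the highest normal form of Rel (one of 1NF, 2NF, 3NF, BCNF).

3NF

Candidate keys: {AdmitDate, Dosage}, {AdmitDate, NurseID}, {DoctorID, Dosage}, {DoctorID, NurseID}. Prime attributes: {AdmitDate, DoctorID, Dosage, NurseID}.
For AdmitDate --> DoctorID we have {AdmitDate}⁺ = {AdmitDate, DoctorID}; {AdmitDate} is not a superkey, so BCNF fails.
Its right-hand attributes {DoctorID} are all prime, as are those of every other non-superkey FD — the relation is in 3NF.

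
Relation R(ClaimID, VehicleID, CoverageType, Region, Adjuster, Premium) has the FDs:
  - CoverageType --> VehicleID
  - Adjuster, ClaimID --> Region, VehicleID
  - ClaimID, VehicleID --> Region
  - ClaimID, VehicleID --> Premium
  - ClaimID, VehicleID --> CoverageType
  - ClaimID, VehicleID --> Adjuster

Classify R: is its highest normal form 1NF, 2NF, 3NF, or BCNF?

Candidate keys: {Adjuster, ClaimID}, {ClaimID, CoverageType}, {ClaimID, VehicleID}. Prime attributes: {Adjuster, ClaimID, CoverageType, VehicleID}.
For CoverageType --> VehicleID we have {CoverageType}⁺ = {CoverageType, VehicleID}; {CoverageType} is not a superkey, so BCNF fails.
Since {VehicleID} ⊆ prime attributes and every other non-superkey FD also has a prime right side, the schema is in 3NF.

3NF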